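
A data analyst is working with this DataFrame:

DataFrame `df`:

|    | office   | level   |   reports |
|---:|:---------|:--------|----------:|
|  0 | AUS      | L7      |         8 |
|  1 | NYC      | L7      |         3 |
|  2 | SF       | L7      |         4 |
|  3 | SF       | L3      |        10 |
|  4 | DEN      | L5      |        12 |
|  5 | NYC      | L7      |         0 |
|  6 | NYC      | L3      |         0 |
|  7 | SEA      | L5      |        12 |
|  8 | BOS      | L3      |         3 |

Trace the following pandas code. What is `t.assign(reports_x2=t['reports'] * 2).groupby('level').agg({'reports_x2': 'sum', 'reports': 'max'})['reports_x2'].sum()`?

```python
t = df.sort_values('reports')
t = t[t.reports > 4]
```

84

sort by reports:
  office level  reports
5    NYC    L7        0
6    NYC    L3        0
1    NYC    L7        3
8    BOS    L3        3
2     SF    L7        4
0    AUS    L7        8
3     SF    L3       10
4    DEN    L5       12
7    SEA    L5       12
filter rows where reports > 4:
  office level  reports
0    AUS    L7        8
3     SF    L3       10
4    DEN    L5       12
7    SEA    L5       12
add column reports_x2 = t['reports'] * 2:
  office level  reports  reports_x2
0    AUS    L7        8          16
3     SF    L3       10          20
4    DEN    L5       12          24
7    SEA    L5       12          24
group by level: sum(reports_x2), max(reports):
       reports_x2  reports
level                     
L3             20       10
L5             48       12
L7             16        8
Hence 84.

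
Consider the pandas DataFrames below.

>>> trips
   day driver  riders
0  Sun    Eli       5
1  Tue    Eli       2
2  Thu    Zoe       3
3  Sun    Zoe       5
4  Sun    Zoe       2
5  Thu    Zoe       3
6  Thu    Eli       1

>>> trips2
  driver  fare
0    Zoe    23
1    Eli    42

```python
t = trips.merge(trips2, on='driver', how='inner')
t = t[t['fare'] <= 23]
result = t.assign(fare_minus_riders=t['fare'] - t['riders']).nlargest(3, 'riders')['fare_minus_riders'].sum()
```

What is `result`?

58

merge on 'driver' (how='inner') → 7 rows:
   day driver  riders  fare
0  Sun    Eli       5    42
1  Tue    Eli       2    42
2  Thu    Zoe       3    23
3  Sun    Zoe       5    23
4  Sun    Zoe       2    23
5  Thu    Zoe       3    23
6  Thu    Eli       1    42
filter rows where fare <= 23:
   day driver  riders  fare
2  Thu    Zoe       3    23
3  Sun    Zoe       5    23
4  Sun    Zoe       2    23
5  Thu    Zoe       3    23
add column fare_minus_riders = t['fare'] - t['riders']:
   day driver  riders  fare  fare_minus_riders
2  Thu    Zoe       3    23                 20
3  Sun    Zoe       5    23                 18
4  Sun    Zoe       2    23                 21
5  Thu    Zoe       3    23                 20
take 3 rows with largest riders:
   day driver  riders  fare  fare_minus_riders
3  Sun    Zoe       5    23                 18
2  Thu    Zoe       3    23                 20
5  Thu    Zoe       3    23                 20
Finally, sum of column 'fare_minus_riders' = 58.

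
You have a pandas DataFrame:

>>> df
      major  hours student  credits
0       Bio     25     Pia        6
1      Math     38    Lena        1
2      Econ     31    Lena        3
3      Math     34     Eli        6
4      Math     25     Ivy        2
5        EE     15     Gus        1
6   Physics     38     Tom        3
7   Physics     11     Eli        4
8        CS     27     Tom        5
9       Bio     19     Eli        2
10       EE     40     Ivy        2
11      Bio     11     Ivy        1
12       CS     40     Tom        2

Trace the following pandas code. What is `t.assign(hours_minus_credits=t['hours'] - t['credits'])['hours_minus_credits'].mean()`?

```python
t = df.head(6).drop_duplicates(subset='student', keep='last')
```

22.4

take first 6 rows:
  major  hours student  credits
0   Bio     25     Pia        6
1  Math     38    Lena        1
2  Econ     31    Lena        3
3  Math     34     Eli        6
4  Math     25     Ivy        2
5    EE     15     Gus        1
drop duplicate student (keep=last):
  major  hours student  credits
0   Bio     25     Pia        6
2  Econ     31    Lena        3
3  Math     34     Eli        6
4  Math     25     Ivy        2
5    EE     15     Gus        1
add column hours_minus_credits = t['hours'] - t['credits']:
  major  hours student  credits  hours_minus_credits
0   Bio     25     Pia        6                   19
2  Econ     31    Lena        3                   28
3  Math     34     Eli        6                   28
4  Math     25     Ivy        2                   23
5    EE     15     Gus        1                   14
Then the mean of column 'hours_minus_credits': 22.4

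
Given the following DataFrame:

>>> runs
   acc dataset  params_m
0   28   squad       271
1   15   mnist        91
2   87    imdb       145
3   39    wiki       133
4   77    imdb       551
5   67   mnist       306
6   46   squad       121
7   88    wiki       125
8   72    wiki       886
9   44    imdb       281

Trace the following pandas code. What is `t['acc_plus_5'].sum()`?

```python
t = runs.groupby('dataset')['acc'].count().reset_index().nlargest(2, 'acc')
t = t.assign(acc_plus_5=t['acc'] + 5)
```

group by dataset, count of acc:
dataset
imdb     3
mnist    2
squad    2
wiki     3
Name: acc, dtype: int64
reset_index():
  dataset  acc
0    imdb    3
1   mnist    2
2   squad    2
3    wiki    3
take 2 rows with largest acc:
  dataset  acc
0    imdb    3
3    wiki    3
add column acc_plus_5 = t['acc'] + 5:
  dataset  acc  acc_plus_5
0    imdb    3           8
3    wiki    3           8
Hence 16.

16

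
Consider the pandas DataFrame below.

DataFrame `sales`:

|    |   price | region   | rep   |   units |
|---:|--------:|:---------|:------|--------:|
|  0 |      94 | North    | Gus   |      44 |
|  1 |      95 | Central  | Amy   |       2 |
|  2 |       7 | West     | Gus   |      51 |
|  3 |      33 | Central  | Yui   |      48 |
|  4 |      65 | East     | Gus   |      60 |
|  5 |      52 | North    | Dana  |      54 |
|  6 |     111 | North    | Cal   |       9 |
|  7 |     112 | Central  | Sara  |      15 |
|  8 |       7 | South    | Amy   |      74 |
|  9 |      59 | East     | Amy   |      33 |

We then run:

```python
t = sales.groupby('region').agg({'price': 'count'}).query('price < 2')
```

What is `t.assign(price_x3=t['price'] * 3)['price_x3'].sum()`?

group by region, count of price:
         price
region        
Central      3
East         2
North        3
South        1
West         1
filter rows where price < 2:
        price
region       
South       1
West        1
add column price_x3 = t['price'] * 3:
        price  price_x3
region                 
South       1         3
West        1         3
So sum() = 6.

6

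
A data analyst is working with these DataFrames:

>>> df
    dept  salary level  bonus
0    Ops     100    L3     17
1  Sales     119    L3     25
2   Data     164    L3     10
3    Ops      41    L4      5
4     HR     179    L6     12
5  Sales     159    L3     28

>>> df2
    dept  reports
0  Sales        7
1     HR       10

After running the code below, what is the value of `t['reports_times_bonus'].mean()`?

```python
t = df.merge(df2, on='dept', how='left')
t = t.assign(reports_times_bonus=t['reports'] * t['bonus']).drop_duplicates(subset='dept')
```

147.5

merge on 'dept' (how='left') → 6 rows:
    dept  salary level  bonus  reports
0    Ops     100    L3     17      NaN
1  Sales     119    L3     25      7.0
2   Data     164    L3     10      NaN
3    Ops      41    L4      5      NaN
4     HR     179    L6     12     10.0
5  Sales     159    L3     28      7.0
add column reports_times_bonus = t['reports'] * t['bonus']:
    dept  salary level  bonus  reports  reports_times_bonus
0    Ops     100    L3     17      NaN                  NaN
1  Sales     119    L3     25      7.0                175.0
2   Data     164    L3     10      NaN                  NaN
3    Ops      41    L4      5      NaN                  NaN
4     HR     179    L6     12     10.0                120.0
5  Sales     159    L3     28      7.0                196.0
drop duplicate dept (keep=first):
    dept  salary level  bonus  reports  reports_times_bonus
0    Ops     100    L3     17      NaN                  NaN
1  Sales     119    L3     25      7.0                175.0
2   Data     164    L3     10      NaN                  NaN
4     HR     179    L6     12     10.0                120.0
Taking the mean of column 'reports_times_bonus' gives 147.5.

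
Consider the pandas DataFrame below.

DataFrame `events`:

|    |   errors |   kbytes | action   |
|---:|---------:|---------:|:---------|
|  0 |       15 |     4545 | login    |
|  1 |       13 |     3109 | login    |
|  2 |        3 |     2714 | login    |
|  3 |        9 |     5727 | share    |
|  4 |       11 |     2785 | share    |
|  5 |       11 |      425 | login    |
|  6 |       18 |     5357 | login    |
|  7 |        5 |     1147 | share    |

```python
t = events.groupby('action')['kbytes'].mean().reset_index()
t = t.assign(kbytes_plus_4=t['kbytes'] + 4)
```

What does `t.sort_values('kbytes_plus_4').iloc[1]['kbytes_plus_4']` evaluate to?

3234.0

group by action, mean of kbytes:
action
login    3230.000000
share    3219.666667
Name: kbytes, dtype: float64
reset_index():
  action       kbytes
0  login  3230.000000
1  share  3219.666667
add column kbytes_plus_4 = t['kbytes'] + 4:
  action       kbytes  kbytes_plus_4
0  login  3230.000000    3234.000000
1  share  3219.666667    3223.666667
sort by kbytes_plus_4:
  action       kbytes  kbytes_plus_4
1  share  3219.666667    3223.666667
0  login  3230.000000    3234.000000
Then the value at position 1, column 'kbytes_plus_4': 3234.0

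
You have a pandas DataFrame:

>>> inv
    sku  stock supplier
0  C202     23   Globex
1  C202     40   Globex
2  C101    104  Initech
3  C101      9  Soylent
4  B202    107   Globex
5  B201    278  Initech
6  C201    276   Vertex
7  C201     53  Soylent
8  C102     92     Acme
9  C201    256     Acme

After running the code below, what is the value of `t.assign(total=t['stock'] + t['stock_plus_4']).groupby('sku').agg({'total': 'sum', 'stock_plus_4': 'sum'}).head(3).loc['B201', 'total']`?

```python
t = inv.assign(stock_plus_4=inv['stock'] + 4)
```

560

add column stock_plus_4 = inv['stock'] + 4:
    sku  stock supplier  stock_plus_4
0  C202     23   Globex            27
1  C202     40   Globex            44
2  C101    104  Initech           108
3  C101      9  Soylent            13
4  B202    107   Globex           111
5  B201    278  Initech           282
6  C201    276   Vertex           280
7  C201     53  Soylent            57
8  C102     92     Acme            96
9  C201    256     Acme           260
add column total = t['stock'] + t['stock_plus_4']:
    sku  stock supplier  stock_plus_4  total
0  C202     23   Globex            27     50
1  C202     40   Globex            44     84
2  C101    104  Initech           108    212
3  C101      9  Soylent            13     22
4  B202    107   Globex           111    218
5  B201    278  Initech           282    560
6  C201    276   Vertex           280    556
7  C201     53  Soylent            57    110
8  C102     92     Acme            96    188
9  C201    256     Acme           260    516
group by sku: sum(total), sum(stock_plus_4):
      total  stock_plus_4
sku                      
B201    560           282
B202    218           111
C101    234           121
C102    188            96
C201   1182           597
C202    134            71
take first 3 rows:
      total  stock_plus_4
sku                      
B201    560           282
B202    218           111
C101    234           121
Hence 560.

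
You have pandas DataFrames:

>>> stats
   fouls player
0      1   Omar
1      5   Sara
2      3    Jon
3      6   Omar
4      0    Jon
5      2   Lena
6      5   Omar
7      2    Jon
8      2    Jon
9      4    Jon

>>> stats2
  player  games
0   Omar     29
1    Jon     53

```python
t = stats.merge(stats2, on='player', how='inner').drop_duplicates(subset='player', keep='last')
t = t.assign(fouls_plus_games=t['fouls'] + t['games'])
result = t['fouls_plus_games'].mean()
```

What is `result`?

merge on 'player' (how='inner') → 8 rows:
   fouls player  games
0      1   Omar     29
1      3    Jon     53
2      6   Omar     29
3      0    Jon     53
4      5   Omar     29
5      2    Jon     53
6      2    Jon     53
7      4    Jon     53
drop duplicate player (keep=last):
   fouls player  games
4      5   Omar     29
7      4    Jon     53
add column fouls_plus_games = t['fouls'] + t['games']:
   fouls player  games  fouls_plus_games
4      5   Omar     29                34
7      4    Jon     53                57
The mean of column 'fouls_plus_games' is 45.5.

45.5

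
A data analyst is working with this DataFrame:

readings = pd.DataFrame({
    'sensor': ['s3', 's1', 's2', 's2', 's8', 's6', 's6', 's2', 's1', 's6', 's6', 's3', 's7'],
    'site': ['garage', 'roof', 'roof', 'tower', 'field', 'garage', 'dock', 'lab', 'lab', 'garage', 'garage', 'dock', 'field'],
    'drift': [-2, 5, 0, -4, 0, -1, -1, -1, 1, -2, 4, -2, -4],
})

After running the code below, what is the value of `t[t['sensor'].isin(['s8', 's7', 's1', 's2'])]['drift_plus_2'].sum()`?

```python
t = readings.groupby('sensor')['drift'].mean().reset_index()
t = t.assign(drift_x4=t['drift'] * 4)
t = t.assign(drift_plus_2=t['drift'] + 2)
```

group by sensor, mean of drift:
sensor
s1    3.000000
s2   -1.666667
s3   -2.000000
s6    0.000000
s7   -4.000000
s8    0.000000
Name: drift, dtype: float64
reset_index():
  sensor     drift
0     s1  3.000000
1     s2 -1.666667
2     s3 -2.000000
3     s6  0.000000
4     s7 -4.000000
5     s8  0.000000
add column drift_x4 = t['drift'] * 4:
  sensor     drift   drift_x4
0     s1  3.000000  12.000000
1     s2 -1.666667  -6.666667
2     s3 -2.000000  -8.000000
3     s6  0.000000   0.000000
4     s7 -4.000000 -16.000000
5     s8  0.000000   0.000000
add column drift_plus_2 = t['drift'] + 2:
  sensor     drift   drift_x4  drift_plus_2
0     s1  3.000000  12.000000      5.000000
1     s2 -1.666667  -6.666667      0.333333
2     s3 -2.000000  -8.000000      0.000000
3     s6  0.000000   0.000000      2.000000
4     s7 -4.000000 -16.000000     -2.000000
5     s8  0.000000   0.000000      2.000000
filter rows where sensor in ['s8', 's7', 's1', 's2']:
  sensor     drift   drift_x4  drift_plus_2
0     s1  3.000000  12.000000      5.000000
1     s2 -1.666667  -6.666667      0.333333
4     s7 -4.000000 -16.000000     -2.000000
5     s8  0.000000   0.000000      2.000000

5.33333333333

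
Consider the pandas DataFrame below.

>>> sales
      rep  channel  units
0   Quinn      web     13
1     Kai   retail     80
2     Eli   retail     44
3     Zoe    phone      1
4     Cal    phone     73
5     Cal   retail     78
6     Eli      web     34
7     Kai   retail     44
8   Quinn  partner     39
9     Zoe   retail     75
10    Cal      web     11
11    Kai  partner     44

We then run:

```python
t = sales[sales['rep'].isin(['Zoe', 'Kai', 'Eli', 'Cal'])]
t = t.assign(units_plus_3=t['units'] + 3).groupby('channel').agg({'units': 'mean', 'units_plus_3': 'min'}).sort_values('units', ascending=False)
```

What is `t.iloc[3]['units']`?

22.5

filter rows where rep in ['Zoe', 'Kai', 'Eli', 'Cal']:
    rep  channel  units
1   Kai   retail     80
2   Eli   retail     44
3   Zoe    phone      1
4   Cal    phone     73
5   Cal   retail     78
6   Eli      web     34
7   Kai   retail     44
9   Zoe   retail     75
10  Cal      web     11
11  Kai  partner     44
add column units_plus_3 = t['units'] + 3:
    rep  channel  units  units_plus_3
1   Kai   retail     80            83
2   Eli   retail     44            47
3   Zoe    phone      1             4
4   Cal    phone     73            76
5   Cal   retail     78            81
6   Eli      web     34            37
7   Kai   retail     44            47
9   Zoe   retail     75            78
10  Cal      web     11            14
11  Kai  partner     44            47
group by channel: mean(units), min(units_plus_3):
         units  units_plus_3
channel                     
partner   44.0            47
phone     37.0             4
retail    64.2            47
web       22.5            14
sort by units descending:
         units  units_plus_3
channel                     
retail    64.2            47
partner   44.0            47
phone     37.0             4
web       22.5            14
So iloc[3]['units'] = 22.5.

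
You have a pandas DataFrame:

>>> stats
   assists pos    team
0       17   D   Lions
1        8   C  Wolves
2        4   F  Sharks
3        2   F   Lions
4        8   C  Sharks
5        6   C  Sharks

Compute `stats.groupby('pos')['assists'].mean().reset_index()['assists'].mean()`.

group by pos, mean of assists:
pos
C     7.333333
D    17.000000
F     3.000000
Name: assists, dtype: float64
reset_index():
  pos    assists
0   C   7.333333
1   D  17.000000
2   F   3.000000

9.11111111111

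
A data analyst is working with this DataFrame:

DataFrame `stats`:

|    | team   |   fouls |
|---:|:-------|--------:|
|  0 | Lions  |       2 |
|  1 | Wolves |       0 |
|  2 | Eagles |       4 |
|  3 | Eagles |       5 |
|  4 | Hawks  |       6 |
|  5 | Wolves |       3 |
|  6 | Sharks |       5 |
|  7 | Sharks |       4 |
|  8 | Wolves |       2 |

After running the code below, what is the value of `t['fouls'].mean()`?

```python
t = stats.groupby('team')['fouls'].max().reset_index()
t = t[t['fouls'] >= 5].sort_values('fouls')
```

5.33333333333

group by team, max of fouls:
team
Eagles    5
Hawks     6
Lions     2
Sharks    5
Wolves    3
Name: fouls, dtype: int64
reset_index():
     team  fouls
0  Eagles      5
1   Hawks      6
2   Lions      2
3  Sharks      5
4  Wolves      3
filter rows where fouls >= 5:
     team  fouls
0  Eagles      5
1   Hawks      6
3  Sharks      5
sort by fouls:
     team  fouls
0  Eagles      5
3  Sharks      5
1   Hawks      6
Reading off the mean of column 'fouls', we get 5.33333333333.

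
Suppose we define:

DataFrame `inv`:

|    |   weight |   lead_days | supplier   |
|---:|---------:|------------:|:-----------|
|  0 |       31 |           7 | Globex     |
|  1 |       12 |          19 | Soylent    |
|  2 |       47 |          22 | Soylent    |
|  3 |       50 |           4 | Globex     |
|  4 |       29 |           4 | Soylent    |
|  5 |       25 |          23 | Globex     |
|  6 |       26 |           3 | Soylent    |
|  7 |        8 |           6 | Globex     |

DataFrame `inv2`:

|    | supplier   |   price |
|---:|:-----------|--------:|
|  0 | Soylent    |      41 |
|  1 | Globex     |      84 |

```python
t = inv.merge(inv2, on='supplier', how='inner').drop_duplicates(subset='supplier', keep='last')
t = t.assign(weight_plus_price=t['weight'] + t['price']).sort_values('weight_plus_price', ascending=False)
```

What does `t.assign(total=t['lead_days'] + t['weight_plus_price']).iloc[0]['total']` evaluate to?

98

merge on 'supplier' (how='inner') → 8 rows:
   weight  lead_days supplier  price
0      31          7   Globex     84
1      12         19  Soylent     41
2      47         22  Soylent     41
3      50          4   Globex     84
4      29          4  Soylent     41
5      25         23   Globex     84
6      26          3  Soylent     41
7       8          6   Globex     84
drop duplicate supplier (keep=last):
   weight  lead_days supplier  price
6      26          3  Soylent     41
7       8          6   Globex     84
add column weight_plus_price = t['weight'] + t['price']:
   weight  lead_days supplier  price  weight_plus_price
6      26          3  Soylent     41                 67
7       8          6   Globex     84                 92
sort by weight_plus_price descending:
   weight  lead_days supplier  price  weight_plus_price
7       8          6   Globex     84                 92
6      26          3  Soylent     41                 67
add column total = t['lead_days'] + t['weight_plus_price']:
   weight  lead_days supplier  price  weight_plus_price  total
7       8          6   Globex     84                 92     98
6      26          3  Soylent     41                 67     70
Hence 98.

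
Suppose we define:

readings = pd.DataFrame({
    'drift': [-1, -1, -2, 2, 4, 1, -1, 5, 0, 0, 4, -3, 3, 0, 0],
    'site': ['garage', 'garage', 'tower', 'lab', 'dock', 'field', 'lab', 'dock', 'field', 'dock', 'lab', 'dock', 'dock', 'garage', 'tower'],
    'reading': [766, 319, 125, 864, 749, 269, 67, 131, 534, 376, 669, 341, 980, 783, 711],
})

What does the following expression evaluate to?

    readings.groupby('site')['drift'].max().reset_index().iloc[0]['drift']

group by site, max of drift:
site
dock      5
field     1
garage    0
lab       4
tower     0
Name: drift, dtype: int64
reset_index():
     site  drift
0    dock      5
1   field      1
2  garage      0
3     lab      4
4   tower      0
Hence 5.

5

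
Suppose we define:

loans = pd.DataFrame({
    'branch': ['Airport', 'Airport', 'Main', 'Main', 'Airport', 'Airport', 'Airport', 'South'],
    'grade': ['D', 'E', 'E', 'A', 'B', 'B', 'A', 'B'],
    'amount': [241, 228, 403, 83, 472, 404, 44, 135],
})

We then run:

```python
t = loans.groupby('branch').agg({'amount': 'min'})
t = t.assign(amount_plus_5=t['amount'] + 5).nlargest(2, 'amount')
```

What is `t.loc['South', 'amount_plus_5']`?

140

group by branch, min of amount:
         amount
branch         
Airport      44
Main         83
South       135
add column amount_plus_5 = t['amount'] + 5:
         amount  amount_plus_5
branch                        
Airport      44             49
Main         83             88
South       135            140
take 2 rows with largest amount:
        amount  amount_plus_5
branch                       
South      135            140
Main        83             88
The value at row 'South', column 'amount_plus_5' is 140.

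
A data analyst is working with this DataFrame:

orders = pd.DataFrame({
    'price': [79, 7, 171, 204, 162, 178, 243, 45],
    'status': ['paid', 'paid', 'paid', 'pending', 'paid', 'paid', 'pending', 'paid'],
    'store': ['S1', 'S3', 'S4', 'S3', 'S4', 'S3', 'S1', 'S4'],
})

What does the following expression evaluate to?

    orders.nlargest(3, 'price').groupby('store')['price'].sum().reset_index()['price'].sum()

625

take 3 rows with largest price:
   price   status store
6    243  pending    S1
3    204  pending    S3
5    178     paid    S3
group by store, sum of price:
store
S1    243
S3    382
Name: price, dtype: int64
reset_index():
  store  price
0    S1    243
1    S3    382
Reading off the sum of column 'price', we get 625.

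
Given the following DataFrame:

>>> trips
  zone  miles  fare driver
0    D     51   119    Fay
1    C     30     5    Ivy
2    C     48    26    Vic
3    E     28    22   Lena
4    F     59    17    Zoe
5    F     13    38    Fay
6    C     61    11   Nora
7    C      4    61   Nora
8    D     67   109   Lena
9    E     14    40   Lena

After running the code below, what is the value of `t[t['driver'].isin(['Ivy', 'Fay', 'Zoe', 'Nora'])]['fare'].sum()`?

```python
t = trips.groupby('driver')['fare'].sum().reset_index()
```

251

group by driver, sum of fare:
driver
Fay     157
Ivy       5
Lena    171
Nora     72
Vic      26
Zoe      17
Name: fare, dtype: int64
reset_index():
  driver  fare
0    Fay   157
1    Ivy     5
2   Lena   171
3   Nora    72
4    Vic    26
5    Zoe    17
filter rows where driver in ['Ivy', 'Fay', 'Zoe', 'Nora']:
  driver  fare
0    Fay   157
1    Ivy     5
3   Nora    72
5    Zoe    17
Finally, sum of column 'fare' = 251.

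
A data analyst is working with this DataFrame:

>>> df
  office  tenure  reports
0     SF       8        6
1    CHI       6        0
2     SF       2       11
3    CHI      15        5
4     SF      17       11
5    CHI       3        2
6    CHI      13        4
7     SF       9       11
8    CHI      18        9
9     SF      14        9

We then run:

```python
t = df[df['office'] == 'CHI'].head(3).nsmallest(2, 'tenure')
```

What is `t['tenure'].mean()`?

filter rows where office == 'CHI':
  office  tenure  reports
1    CHI       6        0
3    CHI      15        5
5    CHI       3        2
6    CHI      13        4
8    CHI      18        9
take first 3 rows:
  office  tenure  reports
1    CHI       6        0
3    CHI      15        5
5    CHI       3        2
take 2 rows with smallest tenure:
  office  tenure  reports
5    CHI       3        2
1    CHI       6        0
So mean() = 4.5.

4.5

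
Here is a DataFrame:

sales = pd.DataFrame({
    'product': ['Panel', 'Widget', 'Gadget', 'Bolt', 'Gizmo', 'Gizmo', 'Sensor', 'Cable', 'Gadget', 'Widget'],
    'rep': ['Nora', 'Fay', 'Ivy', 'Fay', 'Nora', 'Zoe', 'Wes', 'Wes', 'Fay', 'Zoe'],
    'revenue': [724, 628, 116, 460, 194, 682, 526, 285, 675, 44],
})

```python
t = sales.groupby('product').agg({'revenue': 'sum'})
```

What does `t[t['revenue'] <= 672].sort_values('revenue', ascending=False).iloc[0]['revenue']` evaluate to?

672

group by product, sum of revenue:
         revenue
product         
Bolt         460
Cable        285
Gadget       791
Gizmo        876
Panel        724
Sensor       526
Widget       672
filter rows where revenue <= 672:
         revenue
product         
Bolt         460
Cable        285
Sensor       526
Widget       672
sort by revenue descending:
         revenue
product         
Widget       672
Sensor       526
Bolt         460
Cable        285
So iloc[0]['revenue'] = 672.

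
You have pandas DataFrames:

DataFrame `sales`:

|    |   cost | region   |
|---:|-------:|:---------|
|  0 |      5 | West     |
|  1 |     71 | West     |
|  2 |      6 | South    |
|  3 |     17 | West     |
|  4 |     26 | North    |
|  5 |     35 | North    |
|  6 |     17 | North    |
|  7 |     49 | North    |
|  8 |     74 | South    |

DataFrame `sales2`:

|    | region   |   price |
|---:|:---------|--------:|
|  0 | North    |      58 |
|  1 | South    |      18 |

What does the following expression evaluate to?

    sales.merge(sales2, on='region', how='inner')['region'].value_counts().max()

merge on 'region' (how='inner') → 6 rows:
   cost region  price
0     6  South     18
1    26  North     58
2    35  North     58
3    17  North     58
4    49  North     58
5    74  South     18
value_counts of region:
region
North    4
South    2
Name: count, dtype: int64
max of the resulting series → 4

4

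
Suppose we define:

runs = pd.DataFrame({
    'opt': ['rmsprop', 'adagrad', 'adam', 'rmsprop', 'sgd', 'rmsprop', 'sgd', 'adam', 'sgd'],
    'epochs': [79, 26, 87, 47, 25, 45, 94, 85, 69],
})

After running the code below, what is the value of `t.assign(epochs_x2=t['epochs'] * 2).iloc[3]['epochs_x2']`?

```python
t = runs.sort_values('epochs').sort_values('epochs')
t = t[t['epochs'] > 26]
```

sort by epochs:
       opt  epochs
4      sgd      25
1  adagrad      26
5  rmsprop      45
3  rmsprop      47
8      sgd      69
0  rmsprop      79
7     adam      85
2     adam      87
6      sgd      94
sort by epochs:
       opt  epochs
4      sgd      25
1  adagrad      26
5  rmsprop      45
3  rmsprop      47
8      sgd      69
0  rmsprop      79
7     adam      85
2     adam      87
6      sgd      94
filter rows where epochs > 26:
       opt  epochs
5  rmsprop      45
3  rmsprop      47
8      sgd      69
0  rmsprop      79
7     adam      85
2     adam      87
6      sgd      94
add column epochs_x2 = t['epochs'] * 2:
       opt  epochs  epochs_x2
5  rmsprop      45         90
3  rmsprop      47         94
8      sgd      69        138
0  rmsprop      79        158
7     adam      85        170
2     adam      87        174
6      sgd      94        188

158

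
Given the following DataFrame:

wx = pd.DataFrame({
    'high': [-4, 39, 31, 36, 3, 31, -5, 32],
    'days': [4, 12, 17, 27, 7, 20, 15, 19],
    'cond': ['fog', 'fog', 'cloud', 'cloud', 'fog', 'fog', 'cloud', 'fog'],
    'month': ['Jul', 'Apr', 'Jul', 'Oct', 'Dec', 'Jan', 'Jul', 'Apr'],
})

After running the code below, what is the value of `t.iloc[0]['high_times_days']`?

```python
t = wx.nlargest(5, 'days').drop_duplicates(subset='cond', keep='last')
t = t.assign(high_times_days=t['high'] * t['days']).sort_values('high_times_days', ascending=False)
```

608

take 5 rows with largest days:
   high  days   cond month
3    36    27  cloud   Oct
5    31    20    fog   Jan
7    32    19    fog   Apr
2    31    17  cloud   Jul
6    -5    15  cloud   Jul
drop duplicate cond (keep=last):
   high  days   cond month
7    32    19    fog   Apr
6    -5    15  cloud   Jul
add column high_times_days = t['high'] * t['days']:
   high  days   cond month  high_times_days
7    32    19    fog   Apr              608
6    -5    15  cloud   Jul              -75
sort by high_times_days descending:
   high  days   cond month  high_times_days
7    32    19    fog   Apr              608
6    -5    15  cloud   Jul              -75
So iloc[0]['high_times_days'] = 608.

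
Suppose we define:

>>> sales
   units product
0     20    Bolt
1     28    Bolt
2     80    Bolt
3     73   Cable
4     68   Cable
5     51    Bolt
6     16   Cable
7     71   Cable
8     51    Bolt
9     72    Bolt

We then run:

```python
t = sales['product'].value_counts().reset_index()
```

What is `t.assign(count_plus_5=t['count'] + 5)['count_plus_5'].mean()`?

value_counts of product:
product
Bolt     6
Cable    4
Name: count, dtype: int64
reset_index():
  product  count
0    Bolt      6
1   Cable      4
add column count_plus_5 = t['count'] + 5:
  product  count  count_plus_5
0    Bolt      6            11
1   Cable      4             9
Then the mean of column 'count_plus_5': 10.0

10.0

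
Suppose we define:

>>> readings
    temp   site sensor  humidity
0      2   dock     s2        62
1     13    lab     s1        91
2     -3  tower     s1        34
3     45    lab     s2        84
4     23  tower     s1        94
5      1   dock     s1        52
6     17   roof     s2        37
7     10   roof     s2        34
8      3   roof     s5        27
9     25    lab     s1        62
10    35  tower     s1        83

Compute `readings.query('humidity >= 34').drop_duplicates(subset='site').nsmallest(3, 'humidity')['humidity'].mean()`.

44.3333333333

filter rows where humidity >= 34:
    temp   site sensor  humidity
0      2   dock     s2        62
1     13    lab     s1        91
2     -3  tower     s1        34
3     45    lab     s2        84
4     23  tower     s1        94
5      1   dock     s1        52
6     17   roof     s2        37
7     10   roof     s2        34
9     25    lab     s1        62
10    35  tower     s1        83
drop duplicate site (keep=first):
   temp   site sensor  humidity
0     2   dock     s2        62
1    13    lab     s1        91
2    -3  tower     s1        34
6    17   roof     s2        37
take 3 rows with smallest humidity:
   temp   site sensor  humidity
2    -3  tower     s1        34
6    17   roof     s2        37
0     2   dock     s2        62
mean of column 'humidity' → 44.3333333333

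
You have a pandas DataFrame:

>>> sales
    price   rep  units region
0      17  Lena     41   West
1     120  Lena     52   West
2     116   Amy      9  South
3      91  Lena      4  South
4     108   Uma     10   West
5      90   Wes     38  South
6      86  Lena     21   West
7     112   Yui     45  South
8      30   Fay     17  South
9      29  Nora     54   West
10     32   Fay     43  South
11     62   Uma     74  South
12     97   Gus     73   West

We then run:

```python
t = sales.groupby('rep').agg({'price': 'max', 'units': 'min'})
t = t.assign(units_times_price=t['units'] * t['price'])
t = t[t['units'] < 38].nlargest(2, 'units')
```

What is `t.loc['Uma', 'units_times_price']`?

1080

group by rep: max(price), min(units):
      price  units
rep               
Amy     116      9
Fay      32     17
Gus      97     73
Lena    120      4
Nora     29     54
Uma     108     10
Wes      90     38
Yui     112     45
add column units_times_price = t['units'] * t['price']:
      price  units  units_times_price
rep                                  
Amy     116      9               1044
Fay      32     17                544
Gus      97     73               7081
Lena    120      4                480
Nora     29     54               1566
Uma     108     10               1080
Wes      90     38               3420
Yui     112     45               5040
filter rows where units < 38:
      price  units  units_times_price
rep                                  
Amy     116      9               1044
Fay      32     17                544
Lena    120      4                480
Uma     108     10               1080
take 2 rows with largest units:
     price  units  units_times_price
rep                                 
Fay     32     17                544
Uma    108     10               1080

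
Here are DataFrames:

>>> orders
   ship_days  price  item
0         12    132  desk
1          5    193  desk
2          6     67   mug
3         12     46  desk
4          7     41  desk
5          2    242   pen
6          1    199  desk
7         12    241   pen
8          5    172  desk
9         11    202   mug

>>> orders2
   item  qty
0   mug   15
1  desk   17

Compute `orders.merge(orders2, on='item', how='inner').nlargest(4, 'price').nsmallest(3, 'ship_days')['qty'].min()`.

merge on 'item' (how='inner') → 8 rows:
   ship_days  price  item  qty
0         12    132  desk   17
1          5    193  desk   17
2          6     67   mug   15
3         12     46  desk   17
4          7     41  desk   17
5          1    199  desk   17
6          5    172  desk   17
7         11    202   mug   15
take 4 rows with largest price:
   ship_days  price  item  qty
7         11    202   mug   15
5          1    199  desk   17
1          5    193  desk   17
6          5    172  desk   17
take 3 rows with smallest ship_days:
   ship_days  price  item  qty
5          1    199  desk   17
1          5    193  desk   17
6          5    172  desk   17
Finally, min of column 'qty' = 17.

17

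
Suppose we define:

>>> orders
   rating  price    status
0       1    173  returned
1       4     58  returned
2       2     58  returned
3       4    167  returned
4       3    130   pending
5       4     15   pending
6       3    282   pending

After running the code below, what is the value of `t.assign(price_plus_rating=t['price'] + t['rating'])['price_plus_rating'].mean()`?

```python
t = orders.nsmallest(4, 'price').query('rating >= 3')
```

71.3333333333

take 4 rows with smallest price:
   rating  price    status
5       4     15   pending
1       4     58  returned
2       2     58  returned
4       3    130   pending
filter rows where rating >= 3:
   rating  price    status
5       4     15   pending
1       4     58  returned
4       3    130   pending
add column price_plus_rating = t['price'] + t['rating']:
   rating  price    status  price_plus_rating
5       4     15   pending                 19
1       4     58  returned                 62
4       3    130   pending                133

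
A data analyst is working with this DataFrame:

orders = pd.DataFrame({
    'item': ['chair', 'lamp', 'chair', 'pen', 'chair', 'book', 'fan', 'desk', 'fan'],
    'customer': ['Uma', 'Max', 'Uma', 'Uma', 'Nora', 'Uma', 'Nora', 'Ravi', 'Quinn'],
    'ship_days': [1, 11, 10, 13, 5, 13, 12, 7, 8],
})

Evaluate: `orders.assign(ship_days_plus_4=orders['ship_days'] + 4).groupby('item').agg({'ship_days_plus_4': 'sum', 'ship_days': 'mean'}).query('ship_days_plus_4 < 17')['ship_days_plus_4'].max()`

15

add column ship_days_plus_4 = orders['ship_days'] + 4:
    item customer  ship_days  ship_days_plus_4
0  chair      Uma          1                 5
1   lamp      Max         11                15
2  chair      Uma         10                14
3    pen      Uma         13                17
4  chair     Nora          5                 9
5   book      Uma         13                17
6    fan     Nora         12                16
7   desk     Ravi          7                11
8    fan    Quinn          8                12
group by item: sum(ship_days_plus_4), mean(ship_days):
       ship_days_plus_4  ship_days
item                              
book                 17  13.000000
chair                28   5.333333
desk                 11   7.000000
fan                  28  10.000000
lamp                 15  11.000000
pen                  17  13.000000
filter rows where ship_days_plus_4 < 17:
      ship_days_plus_4  ship_days
item                             
desk                11        7.0
lamp                15       11.0
Then the max of column 'ship_days_plus_4': 15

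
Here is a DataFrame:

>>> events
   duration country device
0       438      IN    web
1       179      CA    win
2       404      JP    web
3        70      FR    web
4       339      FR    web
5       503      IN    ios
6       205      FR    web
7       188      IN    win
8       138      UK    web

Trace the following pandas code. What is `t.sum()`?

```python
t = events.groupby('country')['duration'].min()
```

979

group by country, min of duration:
country
CA    179
FR     70
IN    188
JP    404
UK    138
Name: duration, dtype: int64
So sum() = 979.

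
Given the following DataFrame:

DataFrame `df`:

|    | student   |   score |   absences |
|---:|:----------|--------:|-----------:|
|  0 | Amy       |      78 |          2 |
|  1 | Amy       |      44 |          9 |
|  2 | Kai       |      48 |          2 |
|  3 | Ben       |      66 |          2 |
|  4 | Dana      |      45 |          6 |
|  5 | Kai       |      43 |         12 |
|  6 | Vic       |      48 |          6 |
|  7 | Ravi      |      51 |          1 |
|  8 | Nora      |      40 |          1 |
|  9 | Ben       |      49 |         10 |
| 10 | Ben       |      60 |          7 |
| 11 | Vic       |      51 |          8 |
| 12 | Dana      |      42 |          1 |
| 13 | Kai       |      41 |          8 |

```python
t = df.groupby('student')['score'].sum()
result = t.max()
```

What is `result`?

175

group by student, sum of score:
student
Amy     122
Ben     175
Dana     87
Kai     132
Nora     40
Ravi     51
Vic      99
Name: score, dtype: int64
Then the max of the resulting series: 175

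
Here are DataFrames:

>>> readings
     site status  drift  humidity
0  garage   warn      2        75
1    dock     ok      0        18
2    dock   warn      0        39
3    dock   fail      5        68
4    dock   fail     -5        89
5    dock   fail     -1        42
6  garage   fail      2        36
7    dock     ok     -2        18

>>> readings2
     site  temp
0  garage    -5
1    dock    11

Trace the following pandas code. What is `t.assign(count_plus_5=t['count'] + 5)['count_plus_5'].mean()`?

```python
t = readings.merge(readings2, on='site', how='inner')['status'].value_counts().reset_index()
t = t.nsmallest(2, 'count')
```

7.0

merge on 'site' (how='inner') → 8 rows:
     site status  drift  humidity  temp
0  garage   warn      2        75    -5
1    dock     ok      0        18    11
2    dock   warn      0        39    11
3    dock   fail      5        68    11
4    dock   fail     -5        89    11
5    dock   fail     -1        42    11
6  garage   fail      2        36    -5
7    dock     ok     -2        18    11
value_counts of status:
status
fail    4
warn    2
ok      2
Name: count, dtype: int64
reset_index():
  status  count
0   fail      4
1   warn      2
2     ok      2
take 2 rows with smallest count:
  status  count
1   warn      2
2     ok      2
add column count_plus_5 = t['count'] + 5:
  status  count  count_plus_5
1   warn      2             7
2     ok      2             7
The mean of column 'count_plus_5' is 7.0.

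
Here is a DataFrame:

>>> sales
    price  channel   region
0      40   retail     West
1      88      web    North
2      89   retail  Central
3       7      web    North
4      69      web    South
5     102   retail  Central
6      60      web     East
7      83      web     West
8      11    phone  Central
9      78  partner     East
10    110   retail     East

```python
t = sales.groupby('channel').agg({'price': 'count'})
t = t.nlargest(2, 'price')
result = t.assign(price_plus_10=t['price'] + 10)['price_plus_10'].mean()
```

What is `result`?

14.5

group by channel, count of price:
         price
channel       
partner      1
phone        1
retail       4
web          5
take 2 rows with largest price:
         price
channel       
web          5
retail       4
add column price_plus_10 = t['price'] + 10:
         price  price_plus_10
channel                      
web          5             15
retail       4             14
Reading off the mean of column 'price_plus_10', we get 14.5.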